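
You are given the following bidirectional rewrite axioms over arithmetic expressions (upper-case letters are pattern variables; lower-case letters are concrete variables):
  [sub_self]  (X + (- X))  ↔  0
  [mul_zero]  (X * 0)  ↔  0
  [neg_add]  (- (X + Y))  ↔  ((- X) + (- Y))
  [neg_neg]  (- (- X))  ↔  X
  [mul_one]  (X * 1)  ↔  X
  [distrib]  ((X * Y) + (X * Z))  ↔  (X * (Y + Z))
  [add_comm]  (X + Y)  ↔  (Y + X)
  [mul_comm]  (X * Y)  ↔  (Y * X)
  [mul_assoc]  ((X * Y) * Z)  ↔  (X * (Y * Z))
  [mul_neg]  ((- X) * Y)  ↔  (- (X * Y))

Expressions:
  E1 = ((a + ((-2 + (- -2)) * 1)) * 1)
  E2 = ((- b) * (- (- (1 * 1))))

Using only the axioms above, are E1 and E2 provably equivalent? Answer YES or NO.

Every axiom is a valid identity, so a rewrite proof would force E1 and E2 to agree under every assignment.
At a=0, b=1: E1 = 0 but E2 = -1; they differ, so no derivation exists.

NO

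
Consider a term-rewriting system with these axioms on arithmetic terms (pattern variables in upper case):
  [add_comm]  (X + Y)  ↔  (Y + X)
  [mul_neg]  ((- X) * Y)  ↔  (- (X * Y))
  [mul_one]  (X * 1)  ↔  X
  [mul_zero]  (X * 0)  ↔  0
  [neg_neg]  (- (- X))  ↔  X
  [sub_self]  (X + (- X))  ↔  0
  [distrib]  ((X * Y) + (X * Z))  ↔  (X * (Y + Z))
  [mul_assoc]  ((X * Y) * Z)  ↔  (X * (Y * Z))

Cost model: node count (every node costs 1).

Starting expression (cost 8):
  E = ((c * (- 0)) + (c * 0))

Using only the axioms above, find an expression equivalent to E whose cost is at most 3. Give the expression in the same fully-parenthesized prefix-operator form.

(c * 0)   [cost 3]

(1) ((c * (- 0)) + (c * 0))  =[add_comm →]=  ((c * 0) + (c * (- 0)))
(2) ((c * 0) + (c * (- 0)))  =[distrib →]=  (c * (0 + (- 0)))
(3) (0 + (- 0))  =[sub_self →]=  0    ⊢ cost 3, within 3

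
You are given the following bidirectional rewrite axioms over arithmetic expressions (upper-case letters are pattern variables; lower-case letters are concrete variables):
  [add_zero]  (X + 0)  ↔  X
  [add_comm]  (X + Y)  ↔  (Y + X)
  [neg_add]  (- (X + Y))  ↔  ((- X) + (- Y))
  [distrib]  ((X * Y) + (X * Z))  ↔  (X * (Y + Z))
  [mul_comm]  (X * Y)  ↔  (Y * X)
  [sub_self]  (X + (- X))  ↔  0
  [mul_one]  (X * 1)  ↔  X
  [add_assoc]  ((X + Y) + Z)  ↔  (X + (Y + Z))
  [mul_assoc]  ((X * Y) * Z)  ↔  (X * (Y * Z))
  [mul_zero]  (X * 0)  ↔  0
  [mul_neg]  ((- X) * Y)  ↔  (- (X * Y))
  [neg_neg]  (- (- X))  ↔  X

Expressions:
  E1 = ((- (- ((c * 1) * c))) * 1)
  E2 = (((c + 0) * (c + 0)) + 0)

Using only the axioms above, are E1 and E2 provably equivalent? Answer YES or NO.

YES

1. [mul_one →] (c * 1)  →  c;  E1 = ((- (- (c * c))) * 1)
2. [neg_neg →] (- (- (c * c)))  →  (c * c);  E1 = ((c * c) * 1)
3. [mul_one →] ((c * c) * 1)  →  (c * c)
4. [add_zero ←] c  →  (c + 0);  E1 = (c * (c + 0))
5. [add_zero ←] c  →  (c + 0);  E1 = ((c + 0) * (c + 0))
6. [add_zero ←] ((c + 0) * (c + 0))  →  (((c + 0) * (c + 0)) + 0);  this is E2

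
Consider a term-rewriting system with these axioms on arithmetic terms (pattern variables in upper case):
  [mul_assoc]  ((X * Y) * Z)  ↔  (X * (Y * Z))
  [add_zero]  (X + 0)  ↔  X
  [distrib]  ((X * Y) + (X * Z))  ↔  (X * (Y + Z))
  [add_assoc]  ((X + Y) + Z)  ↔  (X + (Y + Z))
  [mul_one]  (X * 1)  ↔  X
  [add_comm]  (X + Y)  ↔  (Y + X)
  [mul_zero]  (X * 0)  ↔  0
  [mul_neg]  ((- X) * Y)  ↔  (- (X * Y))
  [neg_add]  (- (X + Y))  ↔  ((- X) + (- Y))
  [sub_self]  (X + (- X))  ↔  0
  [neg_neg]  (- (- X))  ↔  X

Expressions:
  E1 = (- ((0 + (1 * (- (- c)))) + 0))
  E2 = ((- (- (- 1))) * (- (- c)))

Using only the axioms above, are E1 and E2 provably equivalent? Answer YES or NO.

1. [add_zero →] ((0 + (1 * (- (- c)))) + 0)  →  (0 + (1 * (- (- c))));  E1 = (- (0 + (1 * (- (- c)))))
2. [neg_neg →] (- (- c))  →  c;  E1 = (- (0 + (1 * c)))
3. [add_comm →] (0 + (1 * c))  →  ((1 * c) + 0);  E1 = (- ((1 * c) + 0))
4. [add_zero →] ((1 * c) + 0)  →  (1 * c);  E1 = (- (1 * c))
5. [mul_neg ←] (- (1 * c))  →  ((- 1) * c)
6. [neg_neg ←] c  →  (- (- c));  E1 = ((- 1) * (- (- c)))
7. [neg_neg ←] 1  →  (- (- 1));  this is E2

YES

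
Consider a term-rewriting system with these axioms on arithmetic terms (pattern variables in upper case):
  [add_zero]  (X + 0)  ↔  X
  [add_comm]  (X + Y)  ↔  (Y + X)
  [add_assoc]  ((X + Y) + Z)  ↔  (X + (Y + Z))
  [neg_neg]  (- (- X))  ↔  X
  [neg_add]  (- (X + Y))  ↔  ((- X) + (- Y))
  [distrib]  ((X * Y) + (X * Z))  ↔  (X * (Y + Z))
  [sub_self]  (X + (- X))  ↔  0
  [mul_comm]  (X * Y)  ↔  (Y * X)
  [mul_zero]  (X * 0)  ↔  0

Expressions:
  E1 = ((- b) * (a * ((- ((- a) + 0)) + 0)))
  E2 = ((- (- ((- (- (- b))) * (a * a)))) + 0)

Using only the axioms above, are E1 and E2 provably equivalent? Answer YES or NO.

step 1: add_zero (→) rewrites ((- a) + 0) into (- a), now ((- b) * (a * ((- (- a)) + 0)))
step 2: add_zero (→) rewrites ((- (- a)) + 0) into (- (- a)), now ((- b) * (a * (- (- a))))
step 3: neg_neg (→) rewrites (- (- a)) into a, now ((- b) * (a * a))
step 4: add_zero (←) rewrites ((- b) * (a * a)) into (((- b) * (a * a)) + 0)
step 5: neg_neg (←) rewrites b into (- (- b)), now (((- (- (- b))) * (a * a)) + 0)
step 6: neg_neg (←) rewrites ((- (- (- b))) * (a * a)) into (- (- ((- (- (- b))) * (a * a)))), which is E2

YES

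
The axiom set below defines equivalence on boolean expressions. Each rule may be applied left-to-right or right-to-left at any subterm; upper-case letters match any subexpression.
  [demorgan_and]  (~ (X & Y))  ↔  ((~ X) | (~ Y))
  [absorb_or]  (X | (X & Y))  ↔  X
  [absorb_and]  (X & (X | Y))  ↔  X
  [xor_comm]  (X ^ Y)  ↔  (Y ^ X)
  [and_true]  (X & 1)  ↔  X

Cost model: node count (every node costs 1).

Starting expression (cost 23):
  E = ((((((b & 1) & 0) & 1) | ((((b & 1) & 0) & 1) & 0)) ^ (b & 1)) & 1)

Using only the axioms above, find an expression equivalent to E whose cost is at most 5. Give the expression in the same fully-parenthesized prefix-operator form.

((b & 0) ^ b)   [cost 5]

step 1: absorb_or (→) rewrites ((((b & 1) & 0) & 1) | ((((b & 1) & 0) & 1) & 0)) into (((b & 1) & 0) & 1), now (((((b & 1) & 0) & 1) ^ (b & 1)) & 1)
step 2: and_true (→) rewrites (b & 1) into b, now ((((b & 0) & 1) ^ (b & 1)) & 1)
step 3: and_true (→) rewrites ((b & 0) & 1) into (b & 0), now (((b & 0) ^ (b & 1)) & 1)
step 4: and_true (→) rewrites (((b & 0) ^ (b & 1)) & 1) into ((b & 0) ^ (b & 1))
step 5: and_true (→) rewrites (b & 1) into b, reaching cost 5 (bound 5)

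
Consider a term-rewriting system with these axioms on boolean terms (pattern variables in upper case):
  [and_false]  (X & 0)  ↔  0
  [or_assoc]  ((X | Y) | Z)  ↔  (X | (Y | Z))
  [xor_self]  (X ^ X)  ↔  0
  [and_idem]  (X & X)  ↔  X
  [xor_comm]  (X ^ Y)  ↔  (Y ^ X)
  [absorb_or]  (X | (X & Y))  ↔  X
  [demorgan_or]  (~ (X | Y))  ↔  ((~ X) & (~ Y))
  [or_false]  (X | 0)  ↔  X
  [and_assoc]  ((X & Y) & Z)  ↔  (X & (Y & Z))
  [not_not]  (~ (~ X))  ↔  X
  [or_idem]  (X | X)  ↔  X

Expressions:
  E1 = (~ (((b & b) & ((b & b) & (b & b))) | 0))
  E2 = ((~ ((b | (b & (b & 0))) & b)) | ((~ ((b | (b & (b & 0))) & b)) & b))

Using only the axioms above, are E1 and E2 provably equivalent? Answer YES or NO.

step 1: or_false (→) rewrites (((b & b) & ((b & b) & (b & b))) | 0) into ((b & b) & ((b & b) & (b & b))), now (~ ((b & b) & ((b & b) & (b & b))))
step 2: and_idem (→) rewrites ((b & b) & (b & b)) into (b & b), now (~ ((b & b) & (b & b)))
step 3: and_idem (→) rewrites ((b & b) & (b & b)) into (b & b), now (~ (b & b))
step 4: absorb_or (←) rewrites b into (b | (b & 0)), now (~ ((b | (b & 0)) & b))
step 5: and_false (←) rewrites 0 into (b & 0), now (~ ((b | (b & (b & 0))) & b))
step 6: absorb_or (←) rewrites (~ ((b | (b & (b & 0))) & b)) into ((~ ((b | (b & (b & 0))) & b)) | ((~ ((b | (b & (b & 0))) & b)) & b)), which is E2

YES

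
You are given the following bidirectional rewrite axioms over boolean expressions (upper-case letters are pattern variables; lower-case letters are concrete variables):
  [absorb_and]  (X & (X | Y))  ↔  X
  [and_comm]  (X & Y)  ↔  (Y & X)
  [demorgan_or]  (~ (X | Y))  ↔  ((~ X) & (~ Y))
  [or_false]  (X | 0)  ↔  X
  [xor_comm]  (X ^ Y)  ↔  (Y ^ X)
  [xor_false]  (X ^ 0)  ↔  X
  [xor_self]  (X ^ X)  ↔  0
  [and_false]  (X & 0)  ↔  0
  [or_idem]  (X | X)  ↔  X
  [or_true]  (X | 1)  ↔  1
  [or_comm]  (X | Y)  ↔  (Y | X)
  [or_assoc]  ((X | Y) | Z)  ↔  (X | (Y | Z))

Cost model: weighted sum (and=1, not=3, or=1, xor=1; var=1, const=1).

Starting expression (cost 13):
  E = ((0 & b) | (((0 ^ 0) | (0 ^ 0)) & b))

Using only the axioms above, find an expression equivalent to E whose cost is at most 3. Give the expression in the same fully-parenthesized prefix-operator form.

(0 & b)   [cost 3]

1. [or_idem →] ((0 ^ 0) | (0 ^ 0))  →  (0 ^ 0);  E = ((0 & b) | ((0 ^ 0) & b))
2. [xor_false →] (0 ^ 0)  →  0;  E = ((0 & b) | (0 & b))
3. [or_idem →] ((0 & b) | (0 & b))  →  (0 & b);  cost 3 ≤ 3, done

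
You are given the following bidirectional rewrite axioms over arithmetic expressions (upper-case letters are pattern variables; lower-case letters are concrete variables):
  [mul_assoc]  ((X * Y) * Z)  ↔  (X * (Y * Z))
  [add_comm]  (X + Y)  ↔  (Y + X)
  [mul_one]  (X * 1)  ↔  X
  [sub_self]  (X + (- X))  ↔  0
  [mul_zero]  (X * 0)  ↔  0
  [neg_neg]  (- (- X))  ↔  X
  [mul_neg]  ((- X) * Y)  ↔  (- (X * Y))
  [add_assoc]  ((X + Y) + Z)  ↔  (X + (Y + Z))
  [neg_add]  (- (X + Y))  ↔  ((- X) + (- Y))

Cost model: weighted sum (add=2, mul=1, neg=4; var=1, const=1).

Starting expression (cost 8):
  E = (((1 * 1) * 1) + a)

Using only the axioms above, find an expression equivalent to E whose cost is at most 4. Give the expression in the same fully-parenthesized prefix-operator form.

(a + 1)   [cost 4]

step 1: mul_one (→) rewrites (1 * 1) into 1, now ((1 * 1) + a)
step 2: add_comm (→) rewrites ((1 * 1) + a) into (a + (1 * 1))
step 3: mul_one (→) rewrites (1 * 1) into 1, reaching cost 4 (bound 4)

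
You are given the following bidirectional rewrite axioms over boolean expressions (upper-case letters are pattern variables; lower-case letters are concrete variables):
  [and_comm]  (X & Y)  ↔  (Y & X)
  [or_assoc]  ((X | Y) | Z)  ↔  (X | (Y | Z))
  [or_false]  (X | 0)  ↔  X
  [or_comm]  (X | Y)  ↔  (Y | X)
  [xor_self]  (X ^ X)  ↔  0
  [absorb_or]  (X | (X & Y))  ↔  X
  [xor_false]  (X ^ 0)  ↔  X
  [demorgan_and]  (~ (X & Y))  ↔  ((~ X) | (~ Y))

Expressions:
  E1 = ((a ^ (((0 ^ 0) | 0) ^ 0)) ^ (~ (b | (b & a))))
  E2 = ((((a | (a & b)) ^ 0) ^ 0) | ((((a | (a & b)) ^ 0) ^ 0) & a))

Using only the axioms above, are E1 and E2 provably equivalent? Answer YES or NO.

Every axiom is a valid identity, so a rewrite proof would force E1 and E2 to agree under every assignment.
At a=0, b=0: E1 = 1 but E2 = 0; they differ, so no derivation exists.

NO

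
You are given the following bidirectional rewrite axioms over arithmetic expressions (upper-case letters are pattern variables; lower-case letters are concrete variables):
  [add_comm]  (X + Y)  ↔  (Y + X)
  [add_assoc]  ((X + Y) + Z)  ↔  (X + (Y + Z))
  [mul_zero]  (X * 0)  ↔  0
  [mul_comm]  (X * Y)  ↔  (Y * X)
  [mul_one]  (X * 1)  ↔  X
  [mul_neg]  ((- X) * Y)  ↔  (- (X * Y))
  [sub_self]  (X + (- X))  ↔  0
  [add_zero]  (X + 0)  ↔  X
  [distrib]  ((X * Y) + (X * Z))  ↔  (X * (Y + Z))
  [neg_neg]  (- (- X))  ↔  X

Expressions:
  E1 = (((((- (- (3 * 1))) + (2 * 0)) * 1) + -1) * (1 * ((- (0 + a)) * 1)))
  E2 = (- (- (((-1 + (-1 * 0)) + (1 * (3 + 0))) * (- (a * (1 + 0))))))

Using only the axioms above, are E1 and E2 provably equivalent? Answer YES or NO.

(1) (- (- (3 * 1)))  =[neg_neg →]=  (3 * 1)    ⊢ (((((3 * 1) + (2 * 0)) * 1) + -1) * (1 * ((- (0 + a)) * 1)))
(2) (0 + a)  =[add_comm →]=  (a + 0)    ⊢ (((((3 * 1) + (2 * 0)) * 1) + -1) * (1 * ((- (a + 0)) * 1)))
(3) (2 * 0)  =[mul_zero →]=  0    ⊢ (((((3 * 1) + 0) * 1) + -1) * (1 * ((- (a + 0)) * 1)))
(4) (3 * 1)  =[mul_one →]=  3    ⊢ ((((3 + 0) * 1) + -1) * (1 * ((- (a + 0)) * 1)))
(5) ((- (a + 0)) * 1)  =[mul_one →]=  (- (a + 0))    ⊢ ((((3 + 0) * 1) + -1) * (1 * (- (a + 0))))
(6) (a + 0)  =[add_zero →]=  a    ⊢ ((((3 + 0) * 1) + -1) * (1 * (- a)))
(7) (1 * (- a))  =[mul_comm →]=  ((- a) * 1)    ⊢ ((((3 + 0) * 1) + -1) * ((- a) * 1))
(8) ((3 + 0) * 1)  =[mul_one →]=  (3 + 0)    ⊢ (((3 + 0) + -1) * ((- a) * 1))
(9) ((- a) * 1)  =[mul_neg →]=  (- (a * 1))    ⊢ (((3 + 0) + -1) * (- (a * 1)))
(10) (3 + 0)  =[add_zero →]=  3    ⊢ ((3 + -1) * (- (a * 1)))
(11) (3 + -1)  =[add_comm →]=  (-1 + 3)    ⊢ ((-1 + 3) * (- (a * 1)))
(12) -1  =[add_zero ←]=  (-1 + 0)    ⊢ (((-1 + 0) + 3) * (- (a * 1)))
(13) 0  =[mul_zero ←]=  (-1 * 0)    ⊢ (((-1 + (-1 * 0)) + 3) * (- (a * 1)))
(14) 1  =[add_zero ←]=  (1 + 0)    ⊢ (((-1 + (-1 * 0)) + 3) * (- (a * (1 + 0))))
(15) 3  =[mul_one ←]=  (3 * 1)    ⊢ (((-1 + (-1 * 0)) + (3 * 1)) * (- (a * (1 + 0))))
(16) 3  =[add_zero ←]=  (3 + 0)    ⊢ (((-1 + (-1 * 0)) + ((3 + 0) * 1)) * (- (a * (1 + 0))))
(17) ((3 + 0) * 1)  =[mul_comm →]=  (1 * (3 + 0))    ⊢ (((-1 + (-1 * 0)) + (1 * (3 + 0))) * (- (a * (1 + 0))))
(18) (((-1 + (-1 * 0)) + (1 * (3 + 0))) * (- (a * (1 + 0))))  =[neg_neg ←]=  (- (- (((-1 + (-1 * 0)) + (1 * (3 + 0))) * (- (a * (1 + 0))))))    ⊢ E2

YES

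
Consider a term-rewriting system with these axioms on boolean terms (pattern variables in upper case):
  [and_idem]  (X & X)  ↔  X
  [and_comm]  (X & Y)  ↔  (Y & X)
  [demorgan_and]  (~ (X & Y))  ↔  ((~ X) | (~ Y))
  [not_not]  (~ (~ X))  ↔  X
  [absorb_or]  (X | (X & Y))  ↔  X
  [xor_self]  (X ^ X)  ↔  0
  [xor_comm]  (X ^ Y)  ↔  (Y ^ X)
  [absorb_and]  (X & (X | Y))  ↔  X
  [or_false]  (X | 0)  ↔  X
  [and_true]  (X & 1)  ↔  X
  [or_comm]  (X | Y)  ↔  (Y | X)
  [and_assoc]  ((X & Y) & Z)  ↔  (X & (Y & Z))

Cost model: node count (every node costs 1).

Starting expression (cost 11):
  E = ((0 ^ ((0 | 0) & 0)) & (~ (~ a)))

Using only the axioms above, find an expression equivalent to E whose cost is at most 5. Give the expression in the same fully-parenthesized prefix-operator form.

1. [or_false →] (0 | 0)  →  0;  E = ((0 ^ (0 & 0)) & (~ (~ a)))
2. [and_comm →] ((0 ^ (0 & 0)) & (~ (~ a)))  →  ((~ (~ a)) & (0 ^ (0 & 0)))
3. [not_not →] (~ (~ a))  →  a;  E = (a & (0 ^ (0 & 0)))
4. [and_comm →] (a & (0 ^ (0 & 0)))  →  ((0 ^ (0 & 0)) & a)
5. [and_idem →] (0 & 0)  →  0;  cost 5 ≤ 5, done

((0 ^ 0) & a)   [cost 5]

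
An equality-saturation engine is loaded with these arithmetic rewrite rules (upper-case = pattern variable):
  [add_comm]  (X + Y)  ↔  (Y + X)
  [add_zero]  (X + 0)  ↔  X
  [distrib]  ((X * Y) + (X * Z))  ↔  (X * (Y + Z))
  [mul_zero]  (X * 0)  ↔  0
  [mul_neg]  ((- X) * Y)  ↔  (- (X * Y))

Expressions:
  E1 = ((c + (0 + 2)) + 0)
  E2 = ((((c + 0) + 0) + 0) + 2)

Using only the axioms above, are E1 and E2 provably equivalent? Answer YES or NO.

YES

step 1: add_zero (→) rewrites ((c + (0 + 2)) + 0) into (c + (0 + 2))
step 2: add_comm (→) rewrites (0 + 2) into (2 + 0), now (c + (2 + 0))
step 3: add_zero (→) rewrites (2 + 0) into 2, now (c + 2)
step 4: add_zero (←) rewrites c into (c + 0), now ((c + 0) + 2)
step 5: add_zero (←) rewrites (c + 0) into ((c + 0) + 0), now (((c + 0) + 0) + 2)
step 6: add_zero (←) rewrites c into (c + 0), which is E2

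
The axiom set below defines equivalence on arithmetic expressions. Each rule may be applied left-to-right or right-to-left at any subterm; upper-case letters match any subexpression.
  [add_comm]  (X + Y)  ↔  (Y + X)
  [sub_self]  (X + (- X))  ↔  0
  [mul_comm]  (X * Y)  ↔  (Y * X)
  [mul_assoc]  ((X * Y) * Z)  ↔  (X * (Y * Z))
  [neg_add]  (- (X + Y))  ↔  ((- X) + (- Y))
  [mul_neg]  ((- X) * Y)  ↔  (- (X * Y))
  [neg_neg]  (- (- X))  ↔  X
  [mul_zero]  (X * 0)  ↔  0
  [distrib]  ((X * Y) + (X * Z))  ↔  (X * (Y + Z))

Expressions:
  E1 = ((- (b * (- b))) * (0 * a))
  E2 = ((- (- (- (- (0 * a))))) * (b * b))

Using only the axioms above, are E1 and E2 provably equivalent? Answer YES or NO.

(1) (b * (- b))  =[mul_comm →]=  ((- b) * b)    ⊢ ((- ((- b) * b)) * (0 * a))
(2) ((- b) * b)  =[mul_neg →]=  (- (b * b))    ⊢ ((- (- (b * b))) * (0 * a))
(3) (- (- (b * b)))  =[neg_neg →]=  (b * b)    ⊢ ((b * b) * (0 * a))
(4) (0 * a)  =[neg_neg ←]=  (- (- (0 * a)))    ⊢ ((b * b) * (- (- (0 * a))))
(5) (- (- (0 * a)))  =[neg_neg ←]=  (- (- (- (- (0 * a)))))    ⊢ ((b * b) * (- (- (- (- (0 * a))))))
(6) ((b * b) * (- (- (- (- (0 * a))))))  =[mul_comm →]=  ((- (- (- (- (0 * a))))) * (b * b))    ⊢ E2

YES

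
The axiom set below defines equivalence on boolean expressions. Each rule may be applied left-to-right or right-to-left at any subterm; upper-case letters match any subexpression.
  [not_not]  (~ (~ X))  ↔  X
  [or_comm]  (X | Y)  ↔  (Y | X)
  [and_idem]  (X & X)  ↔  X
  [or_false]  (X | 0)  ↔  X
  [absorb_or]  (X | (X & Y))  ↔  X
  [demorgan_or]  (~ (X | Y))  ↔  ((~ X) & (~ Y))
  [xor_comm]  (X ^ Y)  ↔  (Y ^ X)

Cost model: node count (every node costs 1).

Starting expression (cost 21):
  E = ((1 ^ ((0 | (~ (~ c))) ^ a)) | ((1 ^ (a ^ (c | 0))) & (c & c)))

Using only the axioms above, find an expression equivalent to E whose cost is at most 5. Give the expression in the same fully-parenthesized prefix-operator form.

(1 ^ (c ^ a))   [cost 5]

1. [not_not →] (~ (~ c))  →  c;  E = ((1 ^ ((0 | c) ^ a)) | ((1 ^ (a ^ (c | 0))) & (c & c)))
2. [or_comm →] (0 | c)  →  (c | 0);  E = ((1 ^ ((c | 0) ^ a)) | ((1 ^ (a ^ (c | 0))) & (c & c)))
3. [and_idem →] (c & c)  →  c;  E = ((1 ^ ((c | 0) ^ a)) | ((1 ^ (a ^ (c | 0))) & c))
4. [xor_comm →] (a ^ (c | 0))  →  ((c | 0) ^ a);  E = ((1 ^ ((c | 0) ^ a)) | ((1 ^ ((c | 0) ^ a)) & c))
5. [absorb_or →] ((1 ^ ((c | 0) ^ a)) | ((1 ^ ((c | 0) ^ a)) & c))  →  (1 ^ ((c | 0) ^ a))
6. [or_false →] (c | 0)  →  c;  cost 5 ≤ 5, done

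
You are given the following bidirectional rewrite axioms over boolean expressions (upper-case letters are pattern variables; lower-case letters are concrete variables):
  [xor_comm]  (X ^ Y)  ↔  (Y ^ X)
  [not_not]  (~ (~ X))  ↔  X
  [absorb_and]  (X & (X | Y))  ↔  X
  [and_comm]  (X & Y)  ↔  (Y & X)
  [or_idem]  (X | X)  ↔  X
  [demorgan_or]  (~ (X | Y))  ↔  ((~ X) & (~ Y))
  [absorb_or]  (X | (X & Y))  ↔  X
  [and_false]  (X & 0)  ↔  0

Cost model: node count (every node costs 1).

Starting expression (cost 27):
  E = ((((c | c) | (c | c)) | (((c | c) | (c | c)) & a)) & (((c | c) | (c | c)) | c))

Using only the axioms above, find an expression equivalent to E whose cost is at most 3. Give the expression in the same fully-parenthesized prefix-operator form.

step 1: absorb_or (→) rewrites (((c | c) | (c | c)) | (((c | c) | (c | c)) & a)) into ((c | c) | (c | c)), now (((c | c) | (c | c)) & (((c | c) | (c | c)) | c))
step 2: absorb_and (→) rewrites (((c | c) | (c | c)) & (((c | c) | (c | c)) | c)) into ((c | c) | (c | c))
step 3: or_idem (→) rewrites ((c | c) | (c | c)) into (c | c), reaching cost 3 (bound 3)

(c | c)   [cost 3]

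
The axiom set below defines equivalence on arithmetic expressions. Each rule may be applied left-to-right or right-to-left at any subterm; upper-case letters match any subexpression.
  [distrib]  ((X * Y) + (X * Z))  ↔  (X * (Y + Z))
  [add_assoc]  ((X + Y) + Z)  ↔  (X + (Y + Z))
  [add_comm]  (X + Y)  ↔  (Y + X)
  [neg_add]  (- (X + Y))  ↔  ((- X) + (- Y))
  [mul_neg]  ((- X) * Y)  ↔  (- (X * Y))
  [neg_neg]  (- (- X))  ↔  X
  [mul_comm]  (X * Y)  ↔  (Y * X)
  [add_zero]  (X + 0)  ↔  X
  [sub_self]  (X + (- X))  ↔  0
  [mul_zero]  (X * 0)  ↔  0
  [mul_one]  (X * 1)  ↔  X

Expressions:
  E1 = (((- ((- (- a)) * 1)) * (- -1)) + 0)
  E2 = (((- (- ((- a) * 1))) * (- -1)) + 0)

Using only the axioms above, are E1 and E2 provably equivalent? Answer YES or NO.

step 1: neg_neg (→) rewrites (- (- a)) into a, now (((- (a * 1)) * (- -1)) + 0)
step 2: add_zero (→) rewrites (((- (a * 1)) * (- -1)) + 0) into ((- (a * 1)) * (- -1))
step 3: mul_one (→) rewrites (a * 1) into a, now ((- a) * (- -1))
step 4: neg_neg (←) rewrites (- a) into (- (- (- a))), now ((- (- (- a))) * (- -1))
step 5: mul_one (←) rewrites (- a) into ((- a) * 1), now ((- (- ((- a) * 1))) * (- -1))
step 6: add_zero (←) rewrites ((- (- ((- a) * 1))) * (- -1)) into (((- (- ((- a) * 1))) * (- -1)) + 0), which is E2

YES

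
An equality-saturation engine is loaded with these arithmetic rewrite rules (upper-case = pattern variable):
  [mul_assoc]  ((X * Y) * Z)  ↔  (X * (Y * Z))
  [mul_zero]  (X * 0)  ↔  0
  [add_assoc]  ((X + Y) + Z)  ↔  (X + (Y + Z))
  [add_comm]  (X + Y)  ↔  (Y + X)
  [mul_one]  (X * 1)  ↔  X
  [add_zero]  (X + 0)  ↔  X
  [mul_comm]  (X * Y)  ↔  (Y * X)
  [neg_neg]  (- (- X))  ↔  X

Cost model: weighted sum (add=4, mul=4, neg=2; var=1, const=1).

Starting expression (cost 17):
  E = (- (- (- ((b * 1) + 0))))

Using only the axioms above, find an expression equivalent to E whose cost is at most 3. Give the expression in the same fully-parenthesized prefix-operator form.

(- b)   [cost 3]

step 1: mul_one (→) rewrites (b * 1) into b, now (- (- (- (b + 0))))
step 2: neg_neg (→) rewrites (- (- (- (b + 0)))) into (- (b + 0))
step 3: add_zero (→) rewrites (b + 0) into b, reaching cost 3 (bound 3)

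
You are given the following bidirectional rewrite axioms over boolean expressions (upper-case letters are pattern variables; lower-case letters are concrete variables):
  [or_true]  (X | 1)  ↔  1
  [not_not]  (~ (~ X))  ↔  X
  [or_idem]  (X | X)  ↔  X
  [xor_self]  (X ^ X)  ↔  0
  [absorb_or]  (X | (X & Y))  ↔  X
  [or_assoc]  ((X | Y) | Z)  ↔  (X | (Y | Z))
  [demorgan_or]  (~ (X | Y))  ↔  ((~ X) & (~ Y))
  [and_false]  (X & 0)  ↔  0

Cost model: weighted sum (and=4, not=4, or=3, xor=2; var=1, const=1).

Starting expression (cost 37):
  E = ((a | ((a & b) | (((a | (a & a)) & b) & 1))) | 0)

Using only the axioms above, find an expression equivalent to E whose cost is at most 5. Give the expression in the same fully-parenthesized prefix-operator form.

1. [absorb_or →] (a | (a & a))  →  a;  E = ((a | ((a & b) | ((a & b) & 1))) | 0)
2. [absorb_or →] ((a & b) | ((a & b) & 1))  →  (a & b);  E = ((a | (a & b)) | 0)
3. [absorb_or →] (a | (a & b))  →  a;  cost 5 ≤ 5, done

(a | 0)   [cost 5]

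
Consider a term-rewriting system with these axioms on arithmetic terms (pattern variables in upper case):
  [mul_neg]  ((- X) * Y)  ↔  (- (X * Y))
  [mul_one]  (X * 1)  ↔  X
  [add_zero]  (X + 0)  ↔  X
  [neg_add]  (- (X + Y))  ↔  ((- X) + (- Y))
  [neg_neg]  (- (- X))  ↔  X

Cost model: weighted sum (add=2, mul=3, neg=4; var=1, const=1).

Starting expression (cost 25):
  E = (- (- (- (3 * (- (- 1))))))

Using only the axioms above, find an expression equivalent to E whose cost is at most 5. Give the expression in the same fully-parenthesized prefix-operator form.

step 1: neg_neg (→) rewrites (- (- 1)) into 1, now (- (- (- (3 * 1))))
step 2: mul_one (→) rewrites (3 * 1) into 3, now (- (- (- 3)))
step 3: neg_neg (→) rewrites (- (- (- 3))) into (- 3), reaching cost 5 (bound 5)

(- 3)   [cost 5]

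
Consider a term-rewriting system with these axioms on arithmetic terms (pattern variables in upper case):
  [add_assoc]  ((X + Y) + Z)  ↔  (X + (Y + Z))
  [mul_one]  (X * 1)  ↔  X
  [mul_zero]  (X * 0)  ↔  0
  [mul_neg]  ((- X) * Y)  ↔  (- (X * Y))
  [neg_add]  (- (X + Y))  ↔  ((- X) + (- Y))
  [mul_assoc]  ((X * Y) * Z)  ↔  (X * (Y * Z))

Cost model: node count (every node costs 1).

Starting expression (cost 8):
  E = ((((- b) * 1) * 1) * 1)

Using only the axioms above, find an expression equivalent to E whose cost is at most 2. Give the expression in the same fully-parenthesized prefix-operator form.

(- b)   [cost 2]

(1) ((((- b) * 1) * 1) * 1)  =[mul_one →]=  (((- b) * 1) * 1)
(2) ((- b) * 1)  =[mul_one →]=  (- b)    ⊢ ((- b) * 1)
(3) ((- b) * 1)  =[mul_one →]=  (- b)    ⊢ cost 2, within 2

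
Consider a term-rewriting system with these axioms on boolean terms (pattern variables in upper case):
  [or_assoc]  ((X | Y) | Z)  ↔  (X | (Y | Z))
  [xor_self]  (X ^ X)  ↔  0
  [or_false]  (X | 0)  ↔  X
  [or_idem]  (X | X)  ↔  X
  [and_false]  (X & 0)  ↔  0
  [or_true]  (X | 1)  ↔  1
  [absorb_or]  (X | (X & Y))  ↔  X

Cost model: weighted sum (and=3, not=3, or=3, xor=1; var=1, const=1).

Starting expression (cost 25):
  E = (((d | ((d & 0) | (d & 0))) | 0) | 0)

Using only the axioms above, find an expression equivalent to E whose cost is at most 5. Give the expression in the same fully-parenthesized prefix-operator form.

(d | 0)   [cost 5]

step 1: or_idem (→) rewrites ((d & 0) | (d & 0)) into (d & 0), now (((d | (d & 0)) | 0) | 0)
step 2: absorb_or (→) rewrites (d | (d & 0)) into d, now ((d | 0) | 0)
step 3: or_false (→) rewrites (d | 0) into d, reaching cost 5 (bound 5)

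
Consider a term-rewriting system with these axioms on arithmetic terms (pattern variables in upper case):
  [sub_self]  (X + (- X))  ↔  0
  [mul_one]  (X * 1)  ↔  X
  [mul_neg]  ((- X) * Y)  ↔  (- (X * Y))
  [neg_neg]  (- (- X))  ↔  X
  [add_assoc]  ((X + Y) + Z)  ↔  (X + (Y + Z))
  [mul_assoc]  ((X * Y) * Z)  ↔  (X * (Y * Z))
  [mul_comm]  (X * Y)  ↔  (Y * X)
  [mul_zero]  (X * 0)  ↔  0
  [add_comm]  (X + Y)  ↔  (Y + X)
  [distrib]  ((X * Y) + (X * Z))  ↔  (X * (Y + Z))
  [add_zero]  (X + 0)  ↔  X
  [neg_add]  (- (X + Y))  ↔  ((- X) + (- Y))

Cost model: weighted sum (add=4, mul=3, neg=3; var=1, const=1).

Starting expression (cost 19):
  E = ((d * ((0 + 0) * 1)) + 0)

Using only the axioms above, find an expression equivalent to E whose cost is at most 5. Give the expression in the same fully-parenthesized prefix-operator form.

(d * 0)   [cost 5]

1. [mul_one →] ((0 + 0) * 1)  →  (0 + 0);  E = ((d * (0 + 0)) + 0)
2. [add_zero →] (0 + 0)  →  0;  E = ((d * 0) + 0)
3. [add_zero →] ((d * 0) + 0)  →  (d * 0);  cost 5 ≤ 5, done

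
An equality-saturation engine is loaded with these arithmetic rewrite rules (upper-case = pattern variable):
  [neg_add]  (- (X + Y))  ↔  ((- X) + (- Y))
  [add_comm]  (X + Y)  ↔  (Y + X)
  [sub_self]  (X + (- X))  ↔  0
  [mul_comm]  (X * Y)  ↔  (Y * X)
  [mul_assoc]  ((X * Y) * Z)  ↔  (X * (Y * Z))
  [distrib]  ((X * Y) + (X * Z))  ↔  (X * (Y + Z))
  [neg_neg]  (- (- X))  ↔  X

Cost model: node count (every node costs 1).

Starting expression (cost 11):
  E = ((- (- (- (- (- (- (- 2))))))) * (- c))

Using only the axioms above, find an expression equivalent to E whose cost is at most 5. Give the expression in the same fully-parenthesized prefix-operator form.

((- 2) * (- c))   [cost 5]

(1) (- (- (- 2)))  =[neg_neg →]=  (- 2)    ⊢ ((- (- (- (- (- 2))))) * (- c))
(2) (- (- (- (- (- 2)))))  =[neg_neg →]=  (- (- (- 2)))    ⊢ ((- (- (- 2))) * (- c))
(3) (- (- (- 2)))  =[neg_neg →]=  (- 2)    ⊢ cost 5, within 5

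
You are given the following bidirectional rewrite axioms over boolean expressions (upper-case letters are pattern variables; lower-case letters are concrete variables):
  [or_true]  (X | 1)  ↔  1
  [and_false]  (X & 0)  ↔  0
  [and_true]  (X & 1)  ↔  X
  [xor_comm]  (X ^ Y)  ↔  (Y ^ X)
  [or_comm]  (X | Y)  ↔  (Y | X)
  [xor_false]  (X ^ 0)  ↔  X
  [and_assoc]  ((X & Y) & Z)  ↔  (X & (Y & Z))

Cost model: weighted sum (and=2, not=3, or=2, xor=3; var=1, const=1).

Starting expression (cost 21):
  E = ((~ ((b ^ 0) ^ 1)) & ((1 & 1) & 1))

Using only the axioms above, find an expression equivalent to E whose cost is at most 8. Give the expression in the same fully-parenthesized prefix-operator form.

(~ (1 ^ b))   [cost 8]

(1) (b ^ 0)  =[xor_false →]=  b    ⊢ ((~ (b ^ 1)) & ((1 & 1) & 1))
(2) ((1 & 1) & 1)  =[and_true →]=  (1 & 1)    ⊢ ((~ (b ^ 1)) & (1 & 1))
(3) (1 & 1)  =[and_true →]=  1    ⊢ ((~ (b ^ 1)) & 1)
(4) (b ^ 1)  =[xor_comm →]=  (1 ^ b)    ⊢ ((~ (1 ^ b)) & 1)
(5) ((~ (1 ^ b)) & 1)  =[and_true →]=  (~ (1 ^ b))    ⊢ cost 8, within 8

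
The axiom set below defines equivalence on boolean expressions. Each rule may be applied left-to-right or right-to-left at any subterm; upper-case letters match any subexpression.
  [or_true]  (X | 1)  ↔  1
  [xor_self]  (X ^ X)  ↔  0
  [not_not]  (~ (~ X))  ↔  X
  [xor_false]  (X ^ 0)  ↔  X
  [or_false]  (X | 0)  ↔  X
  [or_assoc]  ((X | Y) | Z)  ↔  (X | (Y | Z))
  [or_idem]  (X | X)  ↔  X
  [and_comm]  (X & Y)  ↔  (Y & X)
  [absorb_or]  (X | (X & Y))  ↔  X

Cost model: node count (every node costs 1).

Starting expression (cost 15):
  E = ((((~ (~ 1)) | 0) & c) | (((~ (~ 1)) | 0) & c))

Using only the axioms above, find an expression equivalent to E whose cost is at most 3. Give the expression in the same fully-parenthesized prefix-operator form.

(1 & c)   [cost 3]

(1) ((((~ (~ 1)) | 0) & c) | (((~ (~ 1)) | 0) & c))  =[or_idem →]=  (((~ (~ 1)) | 0) & c)
(2) ((~ (~ 1)) | 0)  =[or_false →]=  (~ (~ 1))    ⊢ ((~ (~ 1)) & c)
(3) (~ (~ 1))  =[not_not →]=  1    ⊢ cost 3, within 3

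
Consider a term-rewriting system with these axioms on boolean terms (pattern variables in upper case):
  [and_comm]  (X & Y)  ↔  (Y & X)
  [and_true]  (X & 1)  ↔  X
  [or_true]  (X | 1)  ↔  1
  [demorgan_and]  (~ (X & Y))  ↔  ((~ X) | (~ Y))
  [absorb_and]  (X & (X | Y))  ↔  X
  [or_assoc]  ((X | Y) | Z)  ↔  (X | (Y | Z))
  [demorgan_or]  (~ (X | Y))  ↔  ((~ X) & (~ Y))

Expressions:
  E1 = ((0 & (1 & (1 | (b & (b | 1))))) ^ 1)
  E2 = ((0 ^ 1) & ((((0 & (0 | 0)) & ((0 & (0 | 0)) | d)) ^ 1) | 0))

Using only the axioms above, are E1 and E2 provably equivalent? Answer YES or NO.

1. [absorb_and →] (b & (b | 1))  →  b;  E1 = ((0 & (1 & (1 | b))) ^ 1)
2. [absorb_and →] (1 & (1 | b))  →  1;  E1 = ((0 & 1) ^ 1)
3. [and_true →] (0 & 1)  →  0;  E1 = (0 ^ 1)
4. [absorb_and ←] (0 ^ 1)  →  ((0 ^ 1) & ((0 ^ 1) | 0))
5. [absorb_and ←] 0  →  (0 & (0 | 0));  E1 = ((0 ^ 1) & (((0 & (0 | 0)) ^ 1) | 0))
6. [absorb_and ←] (0 & (0 | 0))  →  ((0 & (0 | 0)) & ((0 & (0 | 0)) | d));  this is E2

YES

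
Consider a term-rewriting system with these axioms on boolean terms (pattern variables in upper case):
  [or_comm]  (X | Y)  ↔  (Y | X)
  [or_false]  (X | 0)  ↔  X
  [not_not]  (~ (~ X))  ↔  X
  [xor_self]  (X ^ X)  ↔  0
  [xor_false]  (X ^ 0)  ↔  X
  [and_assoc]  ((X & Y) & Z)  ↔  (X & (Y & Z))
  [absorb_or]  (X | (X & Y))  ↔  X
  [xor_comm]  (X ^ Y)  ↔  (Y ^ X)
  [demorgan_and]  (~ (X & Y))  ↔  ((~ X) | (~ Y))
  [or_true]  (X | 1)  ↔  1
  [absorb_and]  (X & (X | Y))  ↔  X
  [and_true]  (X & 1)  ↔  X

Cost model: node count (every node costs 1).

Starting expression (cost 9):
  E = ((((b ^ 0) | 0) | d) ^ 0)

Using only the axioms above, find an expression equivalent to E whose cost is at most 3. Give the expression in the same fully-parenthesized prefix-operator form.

(b | d)   [cost 3]

(1) (b ^ 0)  =[xor_false →]=  b    ⊢ (((b | 0) | d) ^ 0)
(2) (b | 0)  =[or_false →]=  b    ⊢ ((b | d) ^ 0)
(3) ((b | d) ^ 0)  =[xor_false →]=  (b | d)    ⊢ cost 3, within 3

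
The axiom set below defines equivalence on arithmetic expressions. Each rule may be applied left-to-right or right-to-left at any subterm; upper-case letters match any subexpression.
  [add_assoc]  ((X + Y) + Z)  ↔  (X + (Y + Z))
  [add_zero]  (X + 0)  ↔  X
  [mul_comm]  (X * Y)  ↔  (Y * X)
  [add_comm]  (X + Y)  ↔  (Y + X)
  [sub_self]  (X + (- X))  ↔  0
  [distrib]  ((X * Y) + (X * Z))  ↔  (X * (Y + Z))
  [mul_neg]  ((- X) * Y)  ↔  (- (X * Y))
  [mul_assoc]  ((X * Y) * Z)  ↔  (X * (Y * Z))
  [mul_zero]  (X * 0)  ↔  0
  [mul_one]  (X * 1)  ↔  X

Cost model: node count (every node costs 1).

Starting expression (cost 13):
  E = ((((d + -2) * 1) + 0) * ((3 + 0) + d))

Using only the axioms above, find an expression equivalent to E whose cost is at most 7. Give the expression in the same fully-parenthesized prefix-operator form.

((3 + d) * (d + -2))   [cost 7]

step 1: mul_one (→) rewrites ((d + -2) * 1) into (d + -2), now (((d + -2) + 0) * ((3 + 0) + d))
step 2: mul_comm (→) rewrites (((d + -2) + 0) * ((3 + 0) + d)) into (((3 + 0) + d) * ((d + -2) + 0))
step 3: add_zero (→) rewrites ((d + -2) + 0) into (d + -2), now (((3 + 0) + d) * (d + -2))
step 4: add_zero (→) rewrites (3 + 0) into 3, reaching cost 7 (bound 7)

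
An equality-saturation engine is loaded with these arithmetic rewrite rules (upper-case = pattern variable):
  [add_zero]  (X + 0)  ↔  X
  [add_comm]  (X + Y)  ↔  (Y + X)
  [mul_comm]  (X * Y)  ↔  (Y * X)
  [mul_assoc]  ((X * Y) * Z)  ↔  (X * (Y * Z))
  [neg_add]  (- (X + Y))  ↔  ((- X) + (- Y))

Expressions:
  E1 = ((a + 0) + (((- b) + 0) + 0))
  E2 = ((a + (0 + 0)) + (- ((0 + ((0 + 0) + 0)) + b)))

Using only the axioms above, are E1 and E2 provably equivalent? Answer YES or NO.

YES

step 1: add_zero (→) rewrites (a + 0) into a, now (a + (((- b) + 0) + 0))
step 2: add_zero (→) rewrites (((- b) + 0) + 0) into ((- b) + 0), now (a + ((- b) + 0))
step 3: add_zero (→) rewrites ((- b) + 0) into (- b), now (a + (- b))
step 4: add_zero (←) rewrites b into (b + 0), now (a + (- (b + 0)))
step 5: add_comm (→) rewrites (b + 0) into (0 + b), now (a + (- (0 + b)))
step 6: add_zero (←) rewrites a into (a + 0), now ((a + 0) + (- (0 + b)))
step 7: add_zero (←) rewrites 0 into (0 + 0), now ((a + 0) + (- ((0 + 0) + b)))
step 8: add_zero (←) rewrites 0 into (0 + 0), now ((a + 0) + (- ((0 + (0 + 0)) + b)))
step 9: add_zero (←) rewrites 0 into (0 + 0), now ((a + (0 + 0)) + (- ((0 + (0 + 0)) + b)))
step 10: add_zero (←) rewrites (0 + 0) into ((0 + 0) + 0), which is E2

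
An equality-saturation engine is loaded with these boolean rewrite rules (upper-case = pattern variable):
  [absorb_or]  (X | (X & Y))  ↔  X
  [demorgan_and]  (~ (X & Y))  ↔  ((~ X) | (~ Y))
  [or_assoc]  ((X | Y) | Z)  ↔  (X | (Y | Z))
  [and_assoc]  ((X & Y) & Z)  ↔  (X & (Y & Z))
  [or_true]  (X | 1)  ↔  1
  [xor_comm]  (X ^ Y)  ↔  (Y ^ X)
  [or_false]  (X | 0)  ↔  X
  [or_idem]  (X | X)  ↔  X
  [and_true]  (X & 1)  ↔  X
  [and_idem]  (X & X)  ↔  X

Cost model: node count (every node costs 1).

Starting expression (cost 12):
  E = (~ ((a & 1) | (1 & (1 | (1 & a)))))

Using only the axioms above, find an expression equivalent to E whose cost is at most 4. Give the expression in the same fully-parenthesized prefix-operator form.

1. [absorb_or →] (1 | (1 & a))  →  1;  E = (~ ((a & 1) | (1 & 1)))
2. [and_true →] (a & 1)  →  a;  E = (~ (a | (1 & 1)))
3. [and_true →] (1 & 1)  →  1;  cost 4 ≤ 4, done

(~ (a | 1))   [cost 4]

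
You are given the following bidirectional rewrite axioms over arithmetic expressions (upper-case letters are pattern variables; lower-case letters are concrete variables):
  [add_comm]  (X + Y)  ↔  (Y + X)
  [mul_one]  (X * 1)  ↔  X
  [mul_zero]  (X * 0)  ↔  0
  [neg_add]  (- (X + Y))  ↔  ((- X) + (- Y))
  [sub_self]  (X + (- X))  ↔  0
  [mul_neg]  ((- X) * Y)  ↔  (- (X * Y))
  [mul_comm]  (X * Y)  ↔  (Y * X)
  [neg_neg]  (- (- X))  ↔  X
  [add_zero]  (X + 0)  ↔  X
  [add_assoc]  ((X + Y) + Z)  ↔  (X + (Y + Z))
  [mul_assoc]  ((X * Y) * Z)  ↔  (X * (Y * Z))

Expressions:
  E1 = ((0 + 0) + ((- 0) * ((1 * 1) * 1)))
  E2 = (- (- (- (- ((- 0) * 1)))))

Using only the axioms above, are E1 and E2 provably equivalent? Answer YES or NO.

1. [mul_one →] (1 * 1)  →  1;  E1 = ((0 + 0) + ((- 0) * (1 * 1)))
2. [add_comm →] ((0 + 0) + ((- 0) * (1 * 1)))  →  (((- 0) * (1 * 1)) + (0 + 0))
3. [mul_one →] (1 * 1)  →  1;  E1 = (((- 0) * 1) + (0 + 0))
4. [mul_neg →] ((- 0) * 1)  →  (- (0 * 1));  E1 = ((- (0 * 1)) + (0 + 0))
5. [add_zero →] (0 + 0)  →  0;  E1 = ((- (0 * 1)) + 0)
6. [add_zero →] ((- (0 * 1)) + 0)  →  (- (0 * 1))
7. [mul_one →] (0 * 1)  →  0;  E1 = (- 0)
8. [neg_neg ←] 0  →  (- (- 0));  E1 = (- (- (- 0)))
9. [mul_one ←] (- 0)  →  ((- 0) * 1);  E1 = (- (- ((- 0) * 1)))
10. [neg_neg ←] (- ((- 0) * 1))  →  (- (- (- ((- 0) * 1))));  this is E2

YES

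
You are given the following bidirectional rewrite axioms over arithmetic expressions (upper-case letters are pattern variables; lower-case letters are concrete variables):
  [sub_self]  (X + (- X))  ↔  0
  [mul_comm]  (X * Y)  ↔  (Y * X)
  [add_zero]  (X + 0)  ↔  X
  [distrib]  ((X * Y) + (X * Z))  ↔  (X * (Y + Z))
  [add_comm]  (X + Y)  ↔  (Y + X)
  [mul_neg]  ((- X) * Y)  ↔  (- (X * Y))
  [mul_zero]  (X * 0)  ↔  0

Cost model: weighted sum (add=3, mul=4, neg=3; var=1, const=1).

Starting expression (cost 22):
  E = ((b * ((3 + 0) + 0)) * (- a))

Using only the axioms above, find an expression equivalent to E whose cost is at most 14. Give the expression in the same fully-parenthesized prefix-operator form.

((b * 3) * (- a))   [cost 14]

(1) (3 + 0)  =[add_zero →]=  3    ⊢ ((b * (3 + 0)) * (- a))
(2) (3 + 0)  =[add_zero →]=  3    ⊢ cost 14, within 14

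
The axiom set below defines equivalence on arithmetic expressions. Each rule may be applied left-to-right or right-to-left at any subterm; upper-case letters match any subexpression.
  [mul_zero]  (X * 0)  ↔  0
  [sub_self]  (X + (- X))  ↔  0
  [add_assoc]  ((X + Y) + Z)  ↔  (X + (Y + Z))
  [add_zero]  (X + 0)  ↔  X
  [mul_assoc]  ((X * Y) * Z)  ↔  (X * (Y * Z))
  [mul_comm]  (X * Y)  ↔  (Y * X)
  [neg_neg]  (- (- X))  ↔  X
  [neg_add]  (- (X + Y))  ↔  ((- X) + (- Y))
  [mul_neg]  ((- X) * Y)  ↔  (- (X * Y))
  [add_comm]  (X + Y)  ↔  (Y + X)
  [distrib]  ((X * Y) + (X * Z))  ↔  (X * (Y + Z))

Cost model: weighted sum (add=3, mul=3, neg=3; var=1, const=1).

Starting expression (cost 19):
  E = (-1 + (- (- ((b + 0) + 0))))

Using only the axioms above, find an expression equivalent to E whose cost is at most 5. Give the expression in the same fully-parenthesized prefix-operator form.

(1) (b + 0)  =[add_zero →]=  b    ⊢ (-1 + (- (- (b + 0))))
(2) (- (- (b + 0)))  =[neg_neg →]=  (b + 0)    ⊢ (-1 + (b + 0))
(3) (b + 0)  =[add_zero →]=  b    ⊢ cost 5, within 5

(-1 + b)   [cost 5]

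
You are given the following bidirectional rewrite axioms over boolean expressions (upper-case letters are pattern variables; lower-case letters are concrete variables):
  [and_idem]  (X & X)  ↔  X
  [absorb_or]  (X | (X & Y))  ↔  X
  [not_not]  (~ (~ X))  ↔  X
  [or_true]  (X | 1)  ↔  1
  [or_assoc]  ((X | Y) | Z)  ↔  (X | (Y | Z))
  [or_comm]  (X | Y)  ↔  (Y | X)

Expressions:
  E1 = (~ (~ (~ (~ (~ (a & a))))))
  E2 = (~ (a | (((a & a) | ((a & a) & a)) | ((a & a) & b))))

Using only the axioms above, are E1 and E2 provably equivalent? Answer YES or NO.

YES

1. [not_not →] (~ (~ (a & a)))  →  (a & a);  E1 = (~ (~ (~ (a & a))))
2. [and_idem →] (a & a)  →  a;  E1 = (~ (~ (~ a)))
3. [not_not →] (~ (~ (~ a)))  →  (~ a)
4. [absorb_or ←] a  →  (a | (a & a));  E1 = (~ (a | (a & a)))
5. [absorb_or ←] (a & a)  →  ((a & a) | ((a & a) & b));  E1 = (~ (a | ((a & a) | ((a & a) & b))))
6. [absorb_or ←] (a & a)  →  ((a & a) | ((a & a) & a));  this is E2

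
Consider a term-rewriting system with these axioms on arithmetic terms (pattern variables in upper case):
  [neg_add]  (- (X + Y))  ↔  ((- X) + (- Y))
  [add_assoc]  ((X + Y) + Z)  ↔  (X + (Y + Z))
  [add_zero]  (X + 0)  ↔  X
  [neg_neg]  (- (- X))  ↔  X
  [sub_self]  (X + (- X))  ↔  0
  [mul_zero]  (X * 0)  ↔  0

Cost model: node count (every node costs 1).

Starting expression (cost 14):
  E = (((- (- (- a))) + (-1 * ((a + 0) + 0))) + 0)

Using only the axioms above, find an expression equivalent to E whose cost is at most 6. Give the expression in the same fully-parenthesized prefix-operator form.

((- a) + (-1 * a))   [cost 6]

(1) (((- (- (- a))) + (-1 * ((a + 0) + 0))) + 0)  =[add_zero →]=  ((- (- (- a))) + (-1 * ((a + 0) + 0)))
(2) ((a + 0) + 0)  =[add_zero →]=  (a + 0)    ⊢ ((- (- (- a))) + (-1 * (a + 0)))
(3) (a + 0)  =[add_zero →]=  a    ⊢ ((- (- (- a))) + (-1 * a))
(4) (- (- a))  =[neg_neg →]=  a    ⊢ cost 6, within 6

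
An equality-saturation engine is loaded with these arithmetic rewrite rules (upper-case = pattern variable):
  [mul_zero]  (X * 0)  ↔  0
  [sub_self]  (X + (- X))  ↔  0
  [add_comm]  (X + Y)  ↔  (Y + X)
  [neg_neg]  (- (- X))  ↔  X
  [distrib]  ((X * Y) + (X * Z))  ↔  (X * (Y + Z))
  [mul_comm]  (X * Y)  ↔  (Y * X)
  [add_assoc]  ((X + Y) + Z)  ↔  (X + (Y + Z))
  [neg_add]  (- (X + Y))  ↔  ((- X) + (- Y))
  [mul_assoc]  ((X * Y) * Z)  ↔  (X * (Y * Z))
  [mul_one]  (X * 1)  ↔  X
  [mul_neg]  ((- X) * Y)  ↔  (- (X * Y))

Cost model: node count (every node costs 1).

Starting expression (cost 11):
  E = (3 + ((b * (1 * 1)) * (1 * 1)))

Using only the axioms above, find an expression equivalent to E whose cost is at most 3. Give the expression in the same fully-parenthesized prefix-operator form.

(3 + b)   [cost 3]

1. [mul_one →] (1 * 1)  →  1;  E = (3 + ((b * 1) * (1 * 1)))
2. [mul_one →] (b * 1)  →  b;  E = (3 + (b * (1 * 1)))
3. [mul_one →] (1 * 1)  →  1;  E = (3 + (b * 1))
4. [mul_one →] (b * 1)  →  b;  cost 3 ≤ 3, done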